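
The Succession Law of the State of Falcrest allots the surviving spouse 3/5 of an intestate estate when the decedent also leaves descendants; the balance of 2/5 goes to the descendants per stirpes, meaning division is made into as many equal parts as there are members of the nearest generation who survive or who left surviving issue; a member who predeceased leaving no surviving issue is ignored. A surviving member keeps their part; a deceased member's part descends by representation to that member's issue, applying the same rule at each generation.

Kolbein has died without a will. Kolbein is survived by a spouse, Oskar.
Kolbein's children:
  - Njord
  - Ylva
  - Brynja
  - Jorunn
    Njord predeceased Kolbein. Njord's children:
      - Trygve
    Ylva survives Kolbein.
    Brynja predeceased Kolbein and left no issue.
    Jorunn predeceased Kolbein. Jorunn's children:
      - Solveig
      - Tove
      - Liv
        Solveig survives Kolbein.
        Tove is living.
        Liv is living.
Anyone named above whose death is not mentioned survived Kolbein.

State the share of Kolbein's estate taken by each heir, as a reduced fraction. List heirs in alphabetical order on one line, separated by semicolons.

Oskar, as surviving spouse, takes 3/5.
The remaining 2/5 passes to Kolbein's descendants per stirpes.
Brynja left no surviving issue, so that branch lapses and is disregarded.
The 2/5 is divided into 3 equal shares of 2/15 among Njord, Ylva, Jorunn.
Njord predeceased; the 2/15 allotted to Njord's branch passes to Njord's issue by representation.
Trygve is the sole taker at this level and receives the full 2/15.
Ylva is living and takes 2/15.
Jorunn predeceased; the 2/15 allotted to Jorunn's branch passes to Jorunn's issue by representation.
The 2/15 is divided into 3 equal shares of 2/45 among Solveig, Tove, Liv.
Solveig is living and takes 2/45.
Tove is living and takes 2/45.
Liv is living and takes 2/45.

Liv 2/45; Oskar 3/5; Solveig 2/45; Tove 2/45; Trygve 2/15; Ylva 2/15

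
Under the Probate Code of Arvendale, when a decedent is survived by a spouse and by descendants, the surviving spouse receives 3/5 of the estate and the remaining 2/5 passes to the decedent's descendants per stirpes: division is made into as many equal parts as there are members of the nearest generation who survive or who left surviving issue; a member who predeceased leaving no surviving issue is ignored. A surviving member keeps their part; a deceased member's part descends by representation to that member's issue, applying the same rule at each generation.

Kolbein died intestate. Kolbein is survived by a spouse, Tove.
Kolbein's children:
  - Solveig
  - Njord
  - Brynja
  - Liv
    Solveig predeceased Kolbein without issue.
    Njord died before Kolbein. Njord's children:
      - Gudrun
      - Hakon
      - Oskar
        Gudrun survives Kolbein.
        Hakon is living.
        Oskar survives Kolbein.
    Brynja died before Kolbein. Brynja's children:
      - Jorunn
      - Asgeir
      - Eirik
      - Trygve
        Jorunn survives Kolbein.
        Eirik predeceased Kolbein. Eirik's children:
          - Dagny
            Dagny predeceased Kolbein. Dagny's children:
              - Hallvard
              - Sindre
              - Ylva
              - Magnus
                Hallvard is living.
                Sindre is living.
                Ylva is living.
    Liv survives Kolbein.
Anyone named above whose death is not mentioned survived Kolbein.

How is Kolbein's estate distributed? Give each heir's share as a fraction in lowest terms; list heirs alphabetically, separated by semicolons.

Tove, as surviving spouse, takes 3/5.
The remaining 2/5 passes to Kolbein's descendants per stirpes.
Solveig left no surviving issue, so that branch lapses and is disregarded.
The 2/5 is divided into 3 equal shares of 2/15 among Njord, Brynja, Liv.
Njord predeceased; the 2/15 allotted to Njord's branch passes to Njord's issue by representation.
The 2/15 is divided into 3 equal shares of 2/45 among Gudrun, Hakon, Oskar.
Gudrun is living and takes 2/45.
Hakon is living and takes 2/45.
Oskar is living and takes 2/45.
Brynja predeceased; the 2/15 allotted to Brynja's branch passes to Brynja's issue by representation.
The 2/15 is divided into 4 equal shares of 1/30 among Jorunn, Asgeir, Eirik, Trygve.
Jorunn is living and takes 1/30.
Asgeir is living and takes 1/30.
Eirik predeceased; the 1/30 allotted to Eirik's branch passes to Eirik's issue by representation.
Dagny's line is the sole branch at this level, so the full 1/30 passes to Dagny's issue by representation.
The 1/30 is divided into 4 equal shares of 1/120 among Hallvard, Sindre, Ylva, Magnus.
Hallvard is living and takes 1/120.
Sindre is living and takes 1/120.
Ylva is living and takes 1/120.
Magnus is living and takes 1/120.
Trygve is living and takes 1/30.
Liv is living and takes 2/15.

Asgeir 1/30; Gudrun 2/45; Hakon 2/45; Hallvard 1/120; Jorunn 1/30; Liv 2/15; Magnus 1/120; Oskar 2/45; Sindre 1/120; Tove 3/5; Trygve 1/30; Ylva 1/120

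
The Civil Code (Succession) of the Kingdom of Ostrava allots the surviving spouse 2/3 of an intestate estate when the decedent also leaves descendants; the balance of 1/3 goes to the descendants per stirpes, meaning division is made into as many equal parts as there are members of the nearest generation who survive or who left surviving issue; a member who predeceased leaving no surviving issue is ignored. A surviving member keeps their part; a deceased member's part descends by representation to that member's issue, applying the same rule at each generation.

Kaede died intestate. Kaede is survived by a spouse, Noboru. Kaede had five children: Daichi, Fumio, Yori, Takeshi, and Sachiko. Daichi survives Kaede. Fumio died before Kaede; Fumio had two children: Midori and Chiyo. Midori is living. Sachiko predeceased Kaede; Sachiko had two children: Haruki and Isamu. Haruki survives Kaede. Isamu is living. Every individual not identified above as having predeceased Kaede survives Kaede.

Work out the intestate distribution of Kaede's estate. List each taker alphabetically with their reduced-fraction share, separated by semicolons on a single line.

Chiyo 1/30; Daichi 1/15; Haruki 1/30; Isamu 1/30; Midori 1/30; Noboru 2/3; Takeshi 1/15; Yori 1/15

Noboru, as surviving spouse, takes 2/3.
The remaining 1/3 passes to Kaede's descendants per stirpes.
The 1/3 is divided into 5 equal shares of 1/15 among Daichi, Fumio, Yori, Takeshi, Sachiko.
Daichi is living and takes 1/15.
Fumio predeceased; the 1/15 allotted to Fumio's branch passes to Fumio's issue by representation.
The 1/15 is divided into 2 equal shares of 1/30 among Midori, Chiyo.
Midori is living and takes 1/30.
Chiyo is living and takes 1/30.
Yori is living and takes 1/15.
Takeshi is living and takes 1/15.
Sachiko predeceased; the 1/15 allotted to Sachiko's branch passes to Sachiko's issue by representation.
The 1/15 is divided into 2 equal shares of 1/30 among Haruki, Isamu.
Haruki is living and takes 1/30.
Isamu is living and takes 1/30.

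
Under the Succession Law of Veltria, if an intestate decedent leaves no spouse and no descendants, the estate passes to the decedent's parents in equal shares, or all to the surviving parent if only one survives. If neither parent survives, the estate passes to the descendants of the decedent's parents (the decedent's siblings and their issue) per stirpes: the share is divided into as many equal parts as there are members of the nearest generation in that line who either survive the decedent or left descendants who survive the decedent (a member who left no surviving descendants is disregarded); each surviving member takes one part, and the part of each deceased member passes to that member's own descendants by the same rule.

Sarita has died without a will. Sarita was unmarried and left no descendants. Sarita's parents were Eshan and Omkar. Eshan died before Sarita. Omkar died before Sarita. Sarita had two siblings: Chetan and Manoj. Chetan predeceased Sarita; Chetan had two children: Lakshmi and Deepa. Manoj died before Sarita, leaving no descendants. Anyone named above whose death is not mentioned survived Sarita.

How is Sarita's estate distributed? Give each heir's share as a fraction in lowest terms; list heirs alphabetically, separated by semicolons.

Neither parent survives and there are no descendants, so the estate passes to Sarita's siblings and their issue per stirpes.
Manoj left no surviving issue, so that branch lapses and is disregarded.
Chetan's line is the sole branch at this level, so the full 1 passes to Chetan's issue by representation.
The estate is divided into 2 equal shares of 1/2 among Lakshmi, Deepa.
Lakshmi is living and takes 1/2.
Deepa is living and takes 1/2.

Deepa 1/2; Lakshmi 1/2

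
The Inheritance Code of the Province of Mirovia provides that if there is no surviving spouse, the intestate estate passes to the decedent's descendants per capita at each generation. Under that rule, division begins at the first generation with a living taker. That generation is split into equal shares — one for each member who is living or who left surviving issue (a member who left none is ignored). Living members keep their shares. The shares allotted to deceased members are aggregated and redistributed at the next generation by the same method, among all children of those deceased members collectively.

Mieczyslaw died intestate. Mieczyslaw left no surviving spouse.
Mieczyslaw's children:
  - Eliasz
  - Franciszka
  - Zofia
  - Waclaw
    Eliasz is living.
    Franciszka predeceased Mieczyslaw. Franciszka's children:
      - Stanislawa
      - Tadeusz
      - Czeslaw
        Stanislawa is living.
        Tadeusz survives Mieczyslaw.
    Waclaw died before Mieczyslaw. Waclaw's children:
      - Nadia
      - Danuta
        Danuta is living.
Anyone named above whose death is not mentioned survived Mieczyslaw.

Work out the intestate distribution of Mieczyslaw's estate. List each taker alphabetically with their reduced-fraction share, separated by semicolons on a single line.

Czeslaw 1/10; Danuta 1/10; Eliasz 1/4; Nadia 1/10; Stanislawa 1/10; Tadeusz 1/10; Zofia 1/4

There is no surviving spouse, so the entire estate passes to Mieczyslaw's descendants per capita at each generation.
At generation 1 (Eliasz, Franciszka, Zofia, Waclaw) there are 4 shares of (1)/4 = 1/4 each.
Living: Eliasz and Zofia — each takes 1/4.
Deceased: Franciszka and Waclaw. Their combined 1/2 is pooled and carried to generation 2.
At generation 2 (Stanislawa, Tadeusz, Czeslaw, Nadia, Danuta) there are 5 shares of (1/2)/5 = 1/10 each.
Living: Stanislawa, Tadeusz, Czeslaw, Nadia, and Danuta — each takes 1/10.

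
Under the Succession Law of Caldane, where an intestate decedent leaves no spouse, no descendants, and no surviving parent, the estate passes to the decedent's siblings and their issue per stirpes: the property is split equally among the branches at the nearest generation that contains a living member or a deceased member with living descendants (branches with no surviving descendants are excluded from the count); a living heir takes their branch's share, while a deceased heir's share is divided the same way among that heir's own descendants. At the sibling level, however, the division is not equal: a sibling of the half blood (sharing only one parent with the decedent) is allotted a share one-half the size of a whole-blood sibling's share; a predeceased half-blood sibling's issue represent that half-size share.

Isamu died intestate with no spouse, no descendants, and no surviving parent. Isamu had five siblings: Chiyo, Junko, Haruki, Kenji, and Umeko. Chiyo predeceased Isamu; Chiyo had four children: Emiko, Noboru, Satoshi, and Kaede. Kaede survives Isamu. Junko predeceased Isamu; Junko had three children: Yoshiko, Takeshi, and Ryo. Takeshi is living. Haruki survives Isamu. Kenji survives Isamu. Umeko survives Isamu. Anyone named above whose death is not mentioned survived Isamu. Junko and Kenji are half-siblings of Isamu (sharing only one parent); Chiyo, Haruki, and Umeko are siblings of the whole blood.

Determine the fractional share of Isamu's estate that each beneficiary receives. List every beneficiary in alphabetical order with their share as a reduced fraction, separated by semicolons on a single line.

Emiko 1/16; Haruki 1/4; Kaede 1/16; Kenji 1/8; Noboru 1/16; Ryo 1/24; Satoshi 1/16; Takeshi 1/24; Umeko 1/4; Yoshiko 1/24

No spouse, descendants, or parent survives, so the estate passes to Isamu's siblings per stirpes.
Half-blood siblings count for one-half the weight of whole-blood siblings at the initial division.
Dividing 1 in proportion to weights (total weight 4): Chiyo (weight 1) → 1/4; Junko (weight 1/2) → 1/8; Haruki (weight 1) → 1/4; Kenji (weight 1/2) → 1/8; Umeko (weight 1) → 1/4.
Chiyo predeceased; the 1/4 allotted to Chiyo's branch passes to Chiyo's issue by representation.
The 1/4 is divided into 4 equal shares of 1/16 among Emiko, Noboru, Satoshi, Kaede.
Emiko is living and takes 1/16.
Noboru is living and takes 1/16.
Satoshi is living and takes 1/16.
Kaede is living and takes 1/16.
Junko predeceased; the 1/8 allotted to Junko's branch passes to Junko's issue by representation.
The 1/8 is divided into 3 equal shares of 1/24 among Yoshiko, Takeshi, Ryo.
Yoshiko is living and takes 1/24.
Takeshi is living and takes 1/24.
Ryo is living and takes 1/24.
Haruki is living and takes 1/4.
Kenji is living and takes 1/8.
Umeko is living and takes 1/4.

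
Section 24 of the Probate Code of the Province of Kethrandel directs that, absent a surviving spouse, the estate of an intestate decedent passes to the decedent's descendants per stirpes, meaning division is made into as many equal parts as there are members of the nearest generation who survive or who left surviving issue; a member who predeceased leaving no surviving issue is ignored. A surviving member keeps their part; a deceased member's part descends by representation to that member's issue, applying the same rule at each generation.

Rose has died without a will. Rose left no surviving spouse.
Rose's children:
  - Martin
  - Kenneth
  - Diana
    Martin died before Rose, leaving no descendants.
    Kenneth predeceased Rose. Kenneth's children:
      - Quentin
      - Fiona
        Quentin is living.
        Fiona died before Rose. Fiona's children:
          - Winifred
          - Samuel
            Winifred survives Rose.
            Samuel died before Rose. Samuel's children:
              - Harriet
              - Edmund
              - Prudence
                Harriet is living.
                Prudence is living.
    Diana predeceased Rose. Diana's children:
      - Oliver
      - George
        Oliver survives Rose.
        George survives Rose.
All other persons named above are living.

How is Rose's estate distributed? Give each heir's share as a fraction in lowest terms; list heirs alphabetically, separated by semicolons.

There is no surviving spouse, so the entire estate passes to Rose's descendants per stirpes.
Martin left no surviving issue, so that branch lapses and is disregarded.
The estate is divided into 2 equal shares of 1/2 among Kenneth, Diana.
Kenneth predeceased; the 1/2 allotted to Kenneth's branch passes to Kenneth's issue by representation.
The 1/2 is divided into 2 equal shares of 1/4 among Quentin, Fiona.
Quentin is living and takes 1/4.
Fiona predeceased; the 1/4 allotted to Fiona's branch passes to Fiona's issue by representation.
The 1/4 is divided into 2 equal shares of 1/8 among Winifred, Samuel.
Winifred is living and takes 1/8.
Samuel predeceased; the 1/8 allotted to Samuel's branch passes to Samuel's issue by representation.
The 1/8 is divided into 3 equal shares of 1/24 among Harriet, Edmund, Prudence.
Harriet is living and takes 1/24.
Edmund is living and takes 1/24.
Prudence is living and takes 1/24.
Diana predeceased; the 1/2 allotted to Diana's branch passes to Diana's issue by representation.
The 1/2 is divided into 2 equal shares of 1/4 among Oliver, George.
Oliver is living and takes 1/4.
George is living and takes 1/4.

Edmund 1/24; George 1/4; Harriet 1/24; Oliver 1/4; Prudence 1/24; Quentin 1/4; Winifred 1/8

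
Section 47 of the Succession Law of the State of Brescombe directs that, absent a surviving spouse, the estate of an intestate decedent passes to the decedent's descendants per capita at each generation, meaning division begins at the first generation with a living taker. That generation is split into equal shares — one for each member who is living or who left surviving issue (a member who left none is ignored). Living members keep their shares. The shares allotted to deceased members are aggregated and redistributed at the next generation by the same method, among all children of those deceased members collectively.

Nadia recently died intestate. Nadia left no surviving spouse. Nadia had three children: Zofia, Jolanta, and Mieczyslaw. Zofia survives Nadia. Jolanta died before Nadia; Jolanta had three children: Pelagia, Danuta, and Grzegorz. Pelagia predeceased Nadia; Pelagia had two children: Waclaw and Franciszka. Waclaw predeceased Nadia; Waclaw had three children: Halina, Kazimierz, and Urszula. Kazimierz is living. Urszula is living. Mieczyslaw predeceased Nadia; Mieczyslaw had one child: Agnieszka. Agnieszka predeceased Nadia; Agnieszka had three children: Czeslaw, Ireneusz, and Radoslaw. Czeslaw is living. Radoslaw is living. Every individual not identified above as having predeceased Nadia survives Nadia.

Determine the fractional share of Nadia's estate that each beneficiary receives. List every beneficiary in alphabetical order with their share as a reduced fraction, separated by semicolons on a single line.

Czeslaw 1/15; Danuta 1/6; Franciszka 1/15; Grzegorz 1/6; Halina 1/45; Ireneusz 1/15; Kazimierz 1/45; Radoslaw 1/15; Urszula 1/45; Zofia 1/3

There is no surviving spouse, so the entire estate passes to Nadia's descendants per capita at each generation.
At generation 1 (Zofia, Jolanta, Mieczyslaw) there are 3 shares of (1)/3 = 1/3 each.
Living: Zofia — each takes 1/3.
Deceased: Jolanta and Mieczyslaw. Their combined 2/3 is pooled and carried to generation 2.
At generation 2 (Pelagia, Danuta, Grzegorz, Agnieszka) there are 4 shares of (2/3)/4 = 1/6 each.
Living: Danuta and Grzegorz — each takes 1/6.
Deceased: Pelagia and Agnieszka. Their combined 1/3 is pooled and carried to generation 3.
At generation 3 (Waclaw, Franciszka, Czeslaw, Ireneusz, Radoslaw) there are 5 shares of (1/3)/5 = 1/15 each.
Living: Franciszka, Czeslaw, Ireneusz, and Radoslaw — each takes 1/15.
Deceased: Waclaw. That 1/15 share is carried to generation 4.
At generation 4 (Halina, Kazimierz, Urszula) there are 3 shares of (1/15)/3 = 1/45 each.
Living: Halina, Kazimierz, and Urszula — each takes 1/45.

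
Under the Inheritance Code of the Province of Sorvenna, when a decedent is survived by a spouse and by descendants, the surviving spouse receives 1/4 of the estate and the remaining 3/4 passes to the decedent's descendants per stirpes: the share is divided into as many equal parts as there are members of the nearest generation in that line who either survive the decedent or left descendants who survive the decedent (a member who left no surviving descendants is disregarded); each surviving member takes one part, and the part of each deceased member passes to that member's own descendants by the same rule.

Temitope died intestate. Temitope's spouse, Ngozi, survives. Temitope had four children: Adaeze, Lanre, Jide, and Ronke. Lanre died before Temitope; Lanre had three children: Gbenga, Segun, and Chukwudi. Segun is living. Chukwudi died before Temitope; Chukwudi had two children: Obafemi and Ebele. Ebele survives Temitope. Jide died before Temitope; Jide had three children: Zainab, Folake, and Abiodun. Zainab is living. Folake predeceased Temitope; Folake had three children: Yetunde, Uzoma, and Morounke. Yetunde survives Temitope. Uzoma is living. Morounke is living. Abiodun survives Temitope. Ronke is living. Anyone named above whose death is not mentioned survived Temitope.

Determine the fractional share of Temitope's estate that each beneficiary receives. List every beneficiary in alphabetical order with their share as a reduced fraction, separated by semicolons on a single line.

Abiodun 1/16; Adaeze 3/16; Ebele 1/32; Gbenga 1/16; Morounke 1/48; Ngozi 1/4; Obafemi 1/32; Ronke 3/16; Segun 1/16; Uzoma 1/48; Yetunde 1/48; Zainab 1/16

Ngozi, as surviving spouse, takes 1/4.
The remaining 3/4 passes to Temitope's descendants per stirpes.
The 3/4 is divided into 4 equal shares of 3/16 among Adaeze, Lanre, Jide, Ronke.
Adaeze is living and takes 3/16.
Lanre predeceased; the 3/16 allotted to Lanre's branch passes to Lanre's issue by representation.
The 3/16 is divided into 3 equal shares of 1/16 among Gbenga, Segun, Chukwudi.
Gbenga is living and takes 1/16.
Segun is living and takes 1/16.
Chukwudi predeceased; the 1/16 allotted to Chukwudi's branch passes to Chukwudi's issue by representation.
The 1/16 is divided into 2 equal shares of 1/32 among Obafemi, Ebele.
Obafemi is living and takes 1/32.
Ebele is living and takes 1/32.
Jide predeceased; the 3/16 allotted to Jide's branch passes to Jide's issue by representation.
The 3/16 is divided into 3 equal shares of 1/16 among Zainab, Folake, Abiodun.
Zainab is living and takes 1/16.
Folake predeceased; the 1/16 allotted to Folake's branch passes to Folake's issue by representation.
The 1/16 is divided into 3 equal shares of 1/48 among Yetunde, Uzoma, Morounke.
Yetunde is living and takes 1/48.
Uzoma is living and takes 1/48.
Morounke is living and takes 1/48.
Abiodun is living and takes 1/16.
Ronke is living and takes 3/16.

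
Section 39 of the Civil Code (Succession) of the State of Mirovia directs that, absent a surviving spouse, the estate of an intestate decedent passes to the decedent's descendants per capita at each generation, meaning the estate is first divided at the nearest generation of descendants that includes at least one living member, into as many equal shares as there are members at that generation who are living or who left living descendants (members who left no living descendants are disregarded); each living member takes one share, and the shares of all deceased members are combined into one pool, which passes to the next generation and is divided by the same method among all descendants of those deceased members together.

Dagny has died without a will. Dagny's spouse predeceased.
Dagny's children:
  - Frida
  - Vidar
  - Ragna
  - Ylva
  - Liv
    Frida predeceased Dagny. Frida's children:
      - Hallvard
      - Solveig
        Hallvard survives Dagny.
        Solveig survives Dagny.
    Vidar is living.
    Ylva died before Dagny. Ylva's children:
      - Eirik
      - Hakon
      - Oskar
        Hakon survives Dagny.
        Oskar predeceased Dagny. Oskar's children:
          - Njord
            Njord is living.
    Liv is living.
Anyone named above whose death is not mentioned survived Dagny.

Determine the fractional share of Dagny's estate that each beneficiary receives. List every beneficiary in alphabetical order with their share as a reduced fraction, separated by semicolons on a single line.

There is no surviving spouse, so the entire estate passes to Dagny's descendants per capita at each generation.
At generation 1 (Frida, Vidar, Ragna, Ylva, Liv) there are 5 shares of (1)/5 = 1/5 each.
Living: Vidar, Ragna, and Liv — each takes 1/5.
Deceased: Frida and Ylva. Their combined 2/5 is pooled and carried to generation 2.
At generation 2 (Hallvard, Solveig, Eirik, Hakon, Oskar) there are 5 shares of (2/5)/5 = 2/25 each.
Living: Hallvard, Solveig, Eirik, and Hakon — each takes 2/25.
Deceased: Oskar. That 2/25 share is carried to generation 3.
At generation 3 (Njord) there are 1 shares of (2/25)/1 = 2/25 each.
Living: Njord — each takes 2/25.

Eirik 2/25; Hakon 2/25; Hallvard 2/25; Liv 1/5; Njord 2/25; Ragna 1/5; Solveig 2/25; Vidar 1/5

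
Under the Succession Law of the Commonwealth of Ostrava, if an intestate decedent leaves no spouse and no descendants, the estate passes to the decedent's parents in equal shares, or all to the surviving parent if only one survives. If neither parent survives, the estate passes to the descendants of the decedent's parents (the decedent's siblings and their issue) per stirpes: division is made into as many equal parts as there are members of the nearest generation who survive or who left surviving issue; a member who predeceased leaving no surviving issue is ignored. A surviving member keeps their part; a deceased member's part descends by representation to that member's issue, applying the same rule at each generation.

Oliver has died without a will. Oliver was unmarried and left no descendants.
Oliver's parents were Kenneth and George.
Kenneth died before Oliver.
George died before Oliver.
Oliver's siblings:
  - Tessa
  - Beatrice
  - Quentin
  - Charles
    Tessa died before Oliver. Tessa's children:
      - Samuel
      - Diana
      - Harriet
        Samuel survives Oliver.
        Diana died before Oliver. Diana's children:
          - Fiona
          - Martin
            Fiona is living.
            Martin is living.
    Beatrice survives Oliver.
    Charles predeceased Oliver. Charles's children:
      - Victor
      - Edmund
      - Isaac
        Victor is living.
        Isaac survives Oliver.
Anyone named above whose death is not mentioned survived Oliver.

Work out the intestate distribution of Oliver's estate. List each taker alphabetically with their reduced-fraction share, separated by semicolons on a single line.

Neither parent survives and there are no descendants, so the estate passes to Oliver's siblings and their issue per stirpes.
The estate is divided into 4 equal shares of 1/4 among Tessa, Beatrice, Quentin, Charles.
Tessa predeceased; the 1/4 allotted to Tessa's branch passes to Tessa's issue by representation.
The 1/4 is divided into 3 equal shares of 1/12 among Samuel, Diana, Harriet.
Samuel is living and takes 1/12.
Diana predeceased; the 1/12 allotted to Diana's branch passes to Diana's issue by representation.
The 1/12 is divided into 2 equal shares of 1/24 among Fiona, Martin.
Fiona is living and takes 1/24.
Martin is living and takes 1/24.
Harriet is living and takes 1/12.
Beatrice is living and takes 1/4.
Quentin is living and takes 1/4.
Charles predeceased; the 1/4 allotted to Charles's branch passes to Charles's issue by representation.
The 1/4 is divided into 3 equal shares of 1/12 among Victor, Edmund, Isaac.
Victor is living and takes 1/12.
Edmund is living and takes 1/12.
Isaac is living and takes 1/12.

Beatrice 1/4; Edmund 1/12; Fiona 1/24; Harriet 1/12; Isaac 1/12; Martin 1/24; Quentin 1/4; Samuel 1/12; Victor 1/12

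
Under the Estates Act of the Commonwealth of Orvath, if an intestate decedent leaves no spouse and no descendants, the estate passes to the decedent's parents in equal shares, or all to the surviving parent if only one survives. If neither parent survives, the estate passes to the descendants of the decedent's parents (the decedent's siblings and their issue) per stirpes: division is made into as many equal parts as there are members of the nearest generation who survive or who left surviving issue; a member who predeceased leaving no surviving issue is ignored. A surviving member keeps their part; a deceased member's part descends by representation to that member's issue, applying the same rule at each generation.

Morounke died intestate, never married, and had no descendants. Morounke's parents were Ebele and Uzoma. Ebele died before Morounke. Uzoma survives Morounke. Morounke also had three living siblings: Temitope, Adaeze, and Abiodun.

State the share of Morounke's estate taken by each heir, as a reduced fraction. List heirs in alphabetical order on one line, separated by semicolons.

Uzoma 1

Only one parent, Uzoma, survives, so Uzoma takes the entire estate. The siblings take nothing because a surviving parent has priority.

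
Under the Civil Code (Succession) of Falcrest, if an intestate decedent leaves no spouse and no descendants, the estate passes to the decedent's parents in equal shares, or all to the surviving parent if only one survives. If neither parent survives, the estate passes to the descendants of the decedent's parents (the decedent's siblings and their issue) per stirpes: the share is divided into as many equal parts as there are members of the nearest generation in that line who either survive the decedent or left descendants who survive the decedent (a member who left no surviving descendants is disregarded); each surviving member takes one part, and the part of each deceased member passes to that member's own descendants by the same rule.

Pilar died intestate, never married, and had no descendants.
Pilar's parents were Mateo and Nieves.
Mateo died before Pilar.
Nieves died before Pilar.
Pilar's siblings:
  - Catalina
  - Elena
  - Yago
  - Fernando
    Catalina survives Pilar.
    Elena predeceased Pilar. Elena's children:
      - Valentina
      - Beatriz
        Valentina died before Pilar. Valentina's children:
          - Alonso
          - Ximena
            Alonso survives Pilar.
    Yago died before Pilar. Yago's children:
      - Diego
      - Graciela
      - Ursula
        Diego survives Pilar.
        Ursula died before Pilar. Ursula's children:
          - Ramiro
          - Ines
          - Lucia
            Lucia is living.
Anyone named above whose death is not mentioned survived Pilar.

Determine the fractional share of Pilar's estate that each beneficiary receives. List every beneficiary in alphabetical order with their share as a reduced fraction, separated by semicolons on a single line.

Alonso 1/16; Beatriz 1/8; Catalina 1/4; Diego 1/12; Fernando 1/4; Graciela 1/12; Ines 1/36; Lucia 1/36; Ramiro 1/36; Ximena 1/16

Neither parent survives and there are no descendants, so the estate passes to Pilar's siblings and their issue per stirpes.
The estate is divided into 4 equal shares of 1/4 among Catalina, Elena, Yago, Fernando.
Catalina is living and takes 1/4.
Elena predeceased; the 1/4 allotted to Elena's branch passes to Elena's issue by representation.
The 1/4 is divided into 2 equal shares of 1/8 among Valentina, Beatriz.
Valentina predeceased; the 1/8 allotted to Valentina's branch passes to Valentina's issue by representation.
The 1/8 is divided into 2 equal shares of 1/16 among Alonso, Ximena.
Alonso is living and takes 1/16.
Ximena is living and takes 1/16.
Beatriz is living and takes 1/8.
Yago predeceased; the 1/4 allotted to Yago's branch passes to Yago's issue by representation.
The 1/4 is divided into 3 equal shares of 1/12 among Diego, Graciela, Ursula.
Diego is living and takes 1/12.
Graciela is living and takes 1/12.
Ursula predeceased; the 1/12 allotted to Ursula's branch passes to Ursula's issue by representation.
The 1/12 is divided into 3 equal shares of 1/36 among Ramiro, Ines, Lucia.
Ramiro is living and takes 1/36.
Ines is living and takes 1/36.
Lucia is living and takes 1/36.
Fernando is living and takes 1/4.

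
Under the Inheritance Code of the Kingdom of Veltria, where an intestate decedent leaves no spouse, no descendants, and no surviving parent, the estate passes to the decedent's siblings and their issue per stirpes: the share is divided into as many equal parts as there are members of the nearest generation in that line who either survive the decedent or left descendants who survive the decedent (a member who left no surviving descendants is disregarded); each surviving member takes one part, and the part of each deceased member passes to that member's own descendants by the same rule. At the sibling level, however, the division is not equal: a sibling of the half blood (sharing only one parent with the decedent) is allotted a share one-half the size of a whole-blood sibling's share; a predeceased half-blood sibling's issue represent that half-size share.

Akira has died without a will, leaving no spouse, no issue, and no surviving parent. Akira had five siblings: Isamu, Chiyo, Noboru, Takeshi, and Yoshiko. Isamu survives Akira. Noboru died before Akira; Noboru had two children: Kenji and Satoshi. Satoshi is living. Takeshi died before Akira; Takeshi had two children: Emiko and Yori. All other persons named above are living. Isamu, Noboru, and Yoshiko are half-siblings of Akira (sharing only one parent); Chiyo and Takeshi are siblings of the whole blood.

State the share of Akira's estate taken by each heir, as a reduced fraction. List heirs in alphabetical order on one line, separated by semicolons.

Chiyo 2/7; Emiko 1/7; Isamu 1/7; Kenji 1/14; Satoshi 1/14; Yori 1/7; Yoshiko 1/7

No spouse, descendants, or parent survives, so the estate passes to Akira's siblings per stirpes.
Half-blood siblings count for one-half the weight of whole-blood siblings at the initial division.
Dividing 1 in proportion to weights (total weight 7/2): Isamu (weight 1/2) → 1/7; Chiyo (weight 1) → 2/7; Noboru (weight 1/2) → 1/7; Takeshi (weight 1) → 2/7; Yoshiko (weight 1/2) → 1/7.
Isamu is living and takes 1/7.
Chiyo is living and takes 2/7.
Noboru predeceased; the 1/7 allotted to Noboru's branch passes to Noboru's issue by representation.
The 1/7 is divided into 2 equal shares of 1/14 among Kenji, Satoshi.
Kenji is living and takes 1/14.
Satoshi is living and takes 1/14.
Takeshi predeceased; the 2/7 allotted to Takeshi's branch passes to Takeshi's issue by representation.
The 2/7 is divided into 2 equal shares of 1/7 among Emiko, Yori.
Emiko is living and takes 1/7.
Yori is living and takes 1/7.
Yoshiko is living and takes 1/7.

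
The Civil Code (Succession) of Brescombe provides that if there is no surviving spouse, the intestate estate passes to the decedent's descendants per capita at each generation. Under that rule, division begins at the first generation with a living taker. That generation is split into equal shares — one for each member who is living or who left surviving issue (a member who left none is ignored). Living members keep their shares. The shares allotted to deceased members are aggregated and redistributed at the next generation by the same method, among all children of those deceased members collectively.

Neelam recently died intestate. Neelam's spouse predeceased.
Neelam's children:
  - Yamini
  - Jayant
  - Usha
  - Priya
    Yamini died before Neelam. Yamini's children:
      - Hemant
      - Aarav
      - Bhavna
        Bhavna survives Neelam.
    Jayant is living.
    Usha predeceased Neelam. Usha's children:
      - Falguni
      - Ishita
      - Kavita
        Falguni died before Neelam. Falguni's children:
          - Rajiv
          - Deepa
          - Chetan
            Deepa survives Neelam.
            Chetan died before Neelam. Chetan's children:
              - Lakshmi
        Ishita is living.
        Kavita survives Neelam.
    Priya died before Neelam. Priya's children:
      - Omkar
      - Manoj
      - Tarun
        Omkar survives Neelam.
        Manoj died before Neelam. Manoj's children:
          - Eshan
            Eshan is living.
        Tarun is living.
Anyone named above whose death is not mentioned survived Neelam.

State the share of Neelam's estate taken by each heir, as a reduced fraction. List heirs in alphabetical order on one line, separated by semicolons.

There is no surviving spouse, so the entire estate passes to Neelam's descendants per capita at each generation.
At generation 1 (Yamini, Jayant, Usha, Priya) there are 4 shares of (1)/4 = 1/4 each.
Living: Jayant — each takes 1/4.
Deceased: Yamini, Usha, and Priya. Their combined 3/4 is pooled and carried to generation 2.
At generation 2 (Hemant, Aarav, Bhavna, Falguni, Ishita, Kavita, Omkar, Manoj, Tarun) there are 9 shares of (3/4)/9 = 1/12 each.
Living: Hemant, Aarav, Bhavna, Ishita, Kavita, Omkar, and Tarun — each takes 1/12.
Deceased: Falguni and Manoj. Their combined 1/6 is pooled and carried to generation 3.
At generation 3 (Rajiv, Deepa, Chetan, Eshan) there are 4 shares of (1/6)/4 = 1/24 each.
Living: Rajiv, Deepa, and Eshan — each takes 1/24.
Deceased: Chetan. That 1/24 share is carried to generation 4.
At generation 4 (Lakshmi) there are 1 shares of (1/24)/1 = 1/24 each.
Living: Lakshmi — each takes 1/24.

Aarav 1/12; Bhavna 1/12; Deepa 1/24; Eshan 1/24; Hemant 1/12; Ishita 1/12; Jayant 1/4; Kavita 1/12; Lakshmi 1/24; Omkar 1/12; Rajiv 1/24; Tarun 1/12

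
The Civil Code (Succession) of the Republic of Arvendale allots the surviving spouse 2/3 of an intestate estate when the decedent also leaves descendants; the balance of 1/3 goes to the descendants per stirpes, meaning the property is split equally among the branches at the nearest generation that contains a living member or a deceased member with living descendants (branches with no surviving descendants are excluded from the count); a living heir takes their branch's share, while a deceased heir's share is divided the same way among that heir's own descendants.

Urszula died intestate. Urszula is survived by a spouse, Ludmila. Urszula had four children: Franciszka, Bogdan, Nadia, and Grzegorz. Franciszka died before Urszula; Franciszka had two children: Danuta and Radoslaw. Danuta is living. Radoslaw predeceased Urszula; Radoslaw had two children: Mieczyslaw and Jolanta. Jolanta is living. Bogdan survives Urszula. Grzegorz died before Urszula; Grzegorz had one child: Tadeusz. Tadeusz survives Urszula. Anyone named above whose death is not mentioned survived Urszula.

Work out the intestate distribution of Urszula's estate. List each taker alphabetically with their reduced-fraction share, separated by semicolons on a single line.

Ludmila, as surviving spouse, takes 2/3.
The remaining 1/3 passes to Urszula's descendants per stirpes.
The 1/3 is divided into 4 equal shares of 1/12 among Franciszka, Bogdan, Nadia, Grzegorz.
Franciszka predeceased; the 1/12 allotted to Franciszka's branch passes to Franciszka's issue by representation.
The 1/12 is divided into 2 equal shares of 1/24 among Danuta, Radoslaw.
Danuta is living and takes 1/24.
Radoslaw predeceased; the 1/24 allotted to Radoslaw's branch passes to Radoslaw's issue by representation.
The 1/24 is divided into 2 equal shares of 1/48 among Mieczyslaw, Jolanta.
Mieczyslaw is living and takes 1/48.
Jolanta is living and takes 1/48.
Bogdan is living and takes 1/12.
Nadia is living and takes 1/12.
Grzegorz predeceased; the 1/12 allotted to Grzegorz's branch passes to Grzegorz's issue by representation.
Tadeusz is the sole taker at this level and receives the full 1/12.

Bogdan 1/12; Danuta 1/24; Jolanta 1/48; Ludmila 2/3; Mieczyslaw 1/48; Nadia 1/12; Tadeusz 1/12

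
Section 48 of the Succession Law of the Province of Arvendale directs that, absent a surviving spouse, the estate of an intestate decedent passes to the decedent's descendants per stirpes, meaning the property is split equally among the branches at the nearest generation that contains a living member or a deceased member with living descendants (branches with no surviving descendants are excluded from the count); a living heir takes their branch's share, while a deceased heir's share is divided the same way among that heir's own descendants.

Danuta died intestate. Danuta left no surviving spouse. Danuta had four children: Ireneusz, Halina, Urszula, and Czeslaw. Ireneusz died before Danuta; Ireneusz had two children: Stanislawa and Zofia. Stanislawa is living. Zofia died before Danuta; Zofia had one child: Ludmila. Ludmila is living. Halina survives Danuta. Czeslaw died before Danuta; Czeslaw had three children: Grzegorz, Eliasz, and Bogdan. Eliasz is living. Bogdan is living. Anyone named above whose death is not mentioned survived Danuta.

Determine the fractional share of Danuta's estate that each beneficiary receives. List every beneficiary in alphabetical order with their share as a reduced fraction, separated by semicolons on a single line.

Bogdan 1/12; Eliasz 1/12; Grzegorz 1/12; Halina 1/4; Ludmila 1/8; Stanislawa 1/8; Urszula 1/4

There is no surviving spouse, so the entire estate passes to Danuta's descendants per stirpes.
The estate is divided into 4 equal shares of 1/4 among Ireneusz, Halina, Urszula, Czeslaw.
Ireneusz predeceased; the 1/4 allotted to Ireneusz's branch passes to Ireneusz's issue by representation.
The 1/4 is divided into 2 equal shares of 1/8 among Stanislawa, Zofia.
Stanislawa is living and takes 1/8.
Zofia predeceased; the 1/8 allotted to Zofia's branch passes to Zofia's issue by representation.
Ludmila is the sole taker at this level and receives the full 1/8.
Halina is living and takes 1/4.
Urszula is living and takes 1/4.
Czeslaw predeceased; the 1/4 allotted to Czeslaw's branch passes to Czeslaw's issue by representation.
The 1/4 is divided into 3 equal shares of 1/12 among Grzegorz, Eliasz, Bogdan.
Grzegorz is living and takes 1/12.
Eliasz is living and takes 1/12.
Bogdan is living and takes 1/12.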